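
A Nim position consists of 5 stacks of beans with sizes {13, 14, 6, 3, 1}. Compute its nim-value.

7

Bitwise XOR of the heap sizes:
  1101  (13)
  1110  (14)
  0110  (6)
  0011  (3)
  0001  (1)
  ----
  0111  (7)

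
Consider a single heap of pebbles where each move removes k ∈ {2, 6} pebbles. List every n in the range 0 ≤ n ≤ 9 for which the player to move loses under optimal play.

0, 1, 4, 5, 8, 9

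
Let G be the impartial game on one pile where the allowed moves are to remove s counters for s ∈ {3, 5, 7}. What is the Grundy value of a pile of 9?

Build the Grundy sequence with g(k) = mex{g(k−s) : s ∈ {3, 5, 7}, s ≤ k}:
g(0) = mex{} = 0
g(1) = mex{} = 0
g(2) = mex{} = 0
g(3) = mex{0} = 1
g(4) = mex{0} = 1
g(5) = mex{0} = 1
g(6) = mex{0,1} = 2
g(7) = mex{0,1} = 2
g(8) = mex{0,1} = 2
g(9) = mex{0,1,2} = 3
So g(9) = 3.

3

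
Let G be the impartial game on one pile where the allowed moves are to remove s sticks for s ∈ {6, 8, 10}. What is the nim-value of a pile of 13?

2

Compute g(0), g(1), … for moves {6, 8, 10}:
g(0) = mex{} = 0
g(1) = mex{} = 0
g(2) = mex{} = 0
g(3) = mex{} = 0
g(4) = mex{} = 0
g(5) = mex{} = 0
g(6) = mex{0} = 1
g(7) = mex{0} = 1
g(8) = mex{0} = 1
g(9) = mex{0} = 1
g(10) = mex{0} = 1
g(11) = mex{0} = 1
g(12) = mex{0,1} = 2
g(13) = mex{0,1} = 2
So g(13) = 2.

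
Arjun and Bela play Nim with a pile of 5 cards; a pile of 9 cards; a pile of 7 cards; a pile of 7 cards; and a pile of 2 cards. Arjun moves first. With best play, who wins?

Arjun wins

In binary:
  0101  (5)
  1001  (9)
  0111  (7)
  0111  (7)
  0010  (2)
  ----
  1110  (14)
The nim-sum is 14 ≠ 0, so this is an N-position: the player to move can win; Arjun has a winning move.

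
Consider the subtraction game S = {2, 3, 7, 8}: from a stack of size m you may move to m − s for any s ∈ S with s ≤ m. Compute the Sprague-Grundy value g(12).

1

Compute g(0), g(1), … for moves {2, 3, 7, 8}:
g(0) = mex{} = 0
g(1) = mex{} = 0
g(2) = mex{0} = 1
g(3) = mex{0} = 1
g(4) = mex{0,1} = 2
g(5) = mex{1} = 0
g(6) = mex{1,2} = 0
g(7) = mex{0,2} = 1
g(8) = mex{0} = 1
g(9) = mex{0,1} = 2
g(10) = mex{1} = 0
g(11) = mex{1,2} = 0
g(12) = mex{0,2} = 1
So g(12) = 1.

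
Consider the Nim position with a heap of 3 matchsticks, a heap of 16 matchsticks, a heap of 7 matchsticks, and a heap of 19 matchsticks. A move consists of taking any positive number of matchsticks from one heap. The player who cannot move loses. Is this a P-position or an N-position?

N-position

Compute the nim-sum pairwise:
3 ⊕ 16 = 19
19 ⊕ 7 = 20
20 ⊕ 19 = 7
The nim-sum is 7 ≠ 0, so this is an N-position: the player to move can win.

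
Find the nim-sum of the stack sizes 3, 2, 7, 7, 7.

Nim-sum: 3 ^ 2 ^ 7 ^ 7 ^ 7 = 6.

6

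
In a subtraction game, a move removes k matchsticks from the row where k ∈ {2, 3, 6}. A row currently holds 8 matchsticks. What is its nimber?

2

Compute g(0), g(1), … for moves {2, 3, 6}:
k:     0  1  2  3  4  5  6  7  8
g(k):  0  0  1  1  2  0  3  1  2
So g(8) = 2.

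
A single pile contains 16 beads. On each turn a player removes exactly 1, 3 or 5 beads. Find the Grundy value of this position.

Grundy values for subtraction set {1, 3, 5}:
k:     0  1  2  3  4  5  6  7  8  9 10 11 12 13 14 15 16
g(k):  0  1  0  1  0  1  0  1  0  1  0  1  0  1  0  1  0
So g(16) = 0.

0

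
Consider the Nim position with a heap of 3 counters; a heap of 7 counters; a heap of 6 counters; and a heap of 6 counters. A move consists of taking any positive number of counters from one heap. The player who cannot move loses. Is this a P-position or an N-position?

N-position

Compute the nim-sum pairwise:
3 ⊕ 7 = 4
4 ⊕ 6 = 2
2 ⊕ 6 = 4
The nim-sum is 4 ≠ 0, so this is an N-position: the player to move can win.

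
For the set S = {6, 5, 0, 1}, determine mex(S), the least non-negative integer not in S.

The values 0, 1 are all present; 2 is the first non-negative integer missing from the set.

2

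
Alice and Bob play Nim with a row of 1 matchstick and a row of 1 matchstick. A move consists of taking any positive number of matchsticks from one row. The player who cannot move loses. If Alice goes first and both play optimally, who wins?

Bob wins

In binary:
  1  (1)
  1  (1)
  -
  0  (0)
The nim-sum is 0, so this is a P-position: the player to move is in a losing position under optimal play; Alice is about to move from it and so loses — Bob wins.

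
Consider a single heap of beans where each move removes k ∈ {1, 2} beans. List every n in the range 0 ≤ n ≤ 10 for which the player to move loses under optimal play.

Grundy values for subtraction set {1, 2}:
g(0) = mex{} = 0
g(1) = mex{0} = 1
g(2) = mex{0,1} = 2
g(3) = mex{1,2} = 0
g(4) = mex{0,2} = 1
g(5) = mex{0,1} = 2
g(6) = mex{1,2} = 0
g(7) = mex{0,2} = 1
g(8) = mex{0,1} = 2
g(9) = mex{1,2} = 0
g(10) = mex{0,2} = 1
The P-positions (g = 0) in 0..10 are 0, 3, 6, 9.

0, 3, 6, 9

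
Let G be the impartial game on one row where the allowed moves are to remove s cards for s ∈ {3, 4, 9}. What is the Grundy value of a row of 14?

Build the Grundy sequence with g(k) = mex{g(k−s) : s ∈ {3, 4, 9}, s ≤ k}:
k:     0  1  2  3  4  5  6  7  8  9 10 11 12 13 14
g(k):  0  0  0  1  1  1  2  0  0  3  1  1  2  0  0
So g(14) = 0.

0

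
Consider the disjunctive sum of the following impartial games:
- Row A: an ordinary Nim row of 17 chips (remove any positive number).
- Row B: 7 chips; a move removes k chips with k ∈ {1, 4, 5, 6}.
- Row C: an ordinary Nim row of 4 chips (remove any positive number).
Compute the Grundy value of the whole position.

Row A is a plain Nim row of size 17, so its Grundy value is 17.
Grundy values for row B (subtraction set {1, 4, 5, 6}):
g(0) = mex{} = 0
g(1) = mex{0} = 1
g(2) = mex{1} = 0
g(3) = mex{0} = 1
g(4) = mex{0,1} = 2
g(5) = mex{0,1,2} = 3
g(6) = mex{0,1,3} = 2
g(7) = mex{0,1,2} = 3
So g(7) = 3.
Row C is a plain Nim row of size 4, so its Grundy value is 4.
By the Sprague-Grundy theorem, the Grundy value of a sum of independent games is the XOR of the component values.
Combined value = 17 ⊕ 3 ⊕ 4 = 22.

22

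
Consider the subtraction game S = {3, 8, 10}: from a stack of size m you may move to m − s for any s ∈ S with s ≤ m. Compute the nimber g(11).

3

Grundy values for subtraction set {3, 8, 10}:
k:     0  1  2  3  4  5  6  7  8  9 10 11
g(k):  0  0  0  1  1  1  0  0  2  1  1  3
So g(11) = 3.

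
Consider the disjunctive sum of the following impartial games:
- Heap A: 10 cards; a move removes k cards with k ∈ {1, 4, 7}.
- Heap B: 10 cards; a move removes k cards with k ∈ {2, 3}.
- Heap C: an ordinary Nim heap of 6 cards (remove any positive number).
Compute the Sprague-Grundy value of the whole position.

Grundy values for heap A (subtraction set {1, 4, 7}):
k:     0  1  2  3  4  5  6  7  8  9 10
g(k):  0  1  0  1  2  0  1  2  0  1  0
So g(10) = 0.
Grundy values for heap B (subtraction set {2, 3}):
k:     0  1  2  3  4  5  6  7  8  9 10
g(k):  0  0  1  1  2  0  0  1  1  2  0
So g(10) = 0.
Heap C is a plain Nim heap of size 6, so its Grundy value is 6.
By the Sprague-Grundy theorem, the Grundy value of a sum of independent games is the XOR of the component values.
Combined value = 0 XOR 0 XOR 6 = 6.

6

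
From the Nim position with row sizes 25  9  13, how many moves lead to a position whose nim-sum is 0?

In binary:
  11001  (25)
  01001  (9)
  01101  (13)
  -----
  11101  (29)
The overall nim-sum is X = 29. A row of size p has a winning move iff p XOR X < p (reduce it to p XOR X).
  25: 25 XOR 29 = 4 < 25 — winning move (to 4).
  9: 9 XOR 29 = 20 ≥ 9 — no move.
  13: 13 XOR 29 = 16 ≥ 13 — no move.
That gives 1 winning move.

1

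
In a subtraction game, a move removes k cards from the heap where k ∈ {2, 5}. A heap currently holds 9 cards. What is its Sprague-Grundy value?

1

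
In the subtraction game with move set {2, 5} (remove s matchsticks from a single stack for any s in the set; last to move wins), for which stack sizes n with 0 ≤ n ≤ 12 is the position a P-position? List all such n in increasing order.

0, 1, 4, 7, 8, 11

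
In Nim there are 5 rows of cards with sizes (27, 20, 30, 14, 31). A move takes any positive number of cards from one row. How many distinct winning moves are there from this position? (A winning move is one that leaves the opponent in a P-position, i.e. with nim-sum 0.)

0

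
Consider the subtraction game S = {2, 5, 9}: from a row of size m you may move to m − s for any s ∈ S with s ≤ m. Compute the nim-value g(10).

Build the Grundy sequence with g(k) = mex{g(k−s) : s ∈ {2, 5, 9}, s ≤ k}:
g(0) = mex{} = 0
g(1) = mex{} = 0
g(2) = mex{0} = 1
g(3) = mex{0} = 1
g(4) = mex{1} = 0
g(5) = mex{0,1} = 2
g(6) = mex{0} = 1
g(7) = mex{1,2} = 0
g(8) = mex{1} = 0
g(9) = mex{0} = 1
g(10) = mex{0,2} = 1
So g(10) = 1.

1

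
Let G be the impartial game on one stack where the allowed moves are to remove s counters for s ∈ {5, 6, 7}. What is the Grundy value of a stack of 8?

1

Build the Grundy sequence with g(k) = mex{g(k−s) : s ∈ {5, 6, 7}, s ≤ k}:
k:     0  1  2  3  4  5  6  7  8
g(k):  0  0  0  0  0  1  1  1  1
So g(8) = 1.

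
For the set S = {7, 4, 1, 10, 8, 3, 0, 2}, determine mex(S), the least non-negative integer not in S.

5

The values 0, 1, 2, 3, 4 are all present; 5 is the first non-negative integer missing from the set.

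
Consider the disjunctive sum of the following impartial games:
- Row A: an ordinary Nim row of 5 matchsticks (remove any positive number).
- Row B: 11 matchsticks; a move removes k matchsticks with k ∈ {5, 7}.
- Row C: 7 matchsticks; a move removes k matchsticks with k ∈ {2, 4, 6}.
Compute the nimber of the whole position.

4

Row A is a plain Nim row of size 5, so its Grundy value is 5.
Build the Grundy sequence for row B with g(k) = mex{g(k−s) : s ∈ {5, 7}, s ≤ k}:
g(0) = mex{} = 0
g(1) = mex{} = 0
g(2) = mex{} = 0
g(3) = mex{} = 0
g(4) = mex{} = 0
g(5) = mex{0} = 1
g(6) = mex{0} = 1
g(7) = mex{0} = 1
g(8) = mex{0} = 1
g(9) = mex{0} = 1
g(10) = mex{0,1} = 2
g(11) = mex{0,1} = 2
So g(11) = 2.
Grundy values for row C (subtraction set {2, 4, 6}):
g(0) = mex{} = 0
g(1) = mex{} = 0
g(2) = mex{0} = 1
g(3) = mex{0} = 1
g(4) = mex{0,1} = 2
g(5) = mex{0,1} = 2
g(6) = mex{0,1,2} = 3
g(7) = mex{0,1,2} = 3
So g(7) = 3.
The value of a disjunctive sum is the nim-sum of the parts.
Combined value = 5 ⊕ 2 ⊕ 3 = 4.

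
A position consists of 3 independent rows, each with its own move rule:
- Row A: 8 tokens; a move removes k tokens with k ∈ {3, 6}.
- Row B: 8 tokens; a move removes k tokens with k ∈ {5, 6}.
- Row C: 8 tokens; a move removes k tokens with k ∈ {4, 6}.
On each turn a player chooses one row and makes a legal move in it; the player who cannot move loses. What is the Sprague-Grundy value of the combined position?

Grundy values for row A (subtraction set {3, 6}):
g(0) = mex{} = 0
g(1) = mex{} = 0
g(2) = mex{} = 0
g(3) = mex{0} = 1
g(4) = mex{0} = 1
g(5) = mex{0} = 1
g(6) = mex{0,1} = 2
g(7) = mex{0,1} = 2
g(8) = mex{0,1} = 2
So g(8) = 2.
Grundy values for row B (subtraction set {5, 6}):
g(0) = mex{} = 0
g(1) = mex{} = 0
g(2) = mex{} = 0
g(3) = mex{} = 0
g(4) = mex{} = 0
g(5) = mex{0} = 1
g(6) = mex{0} = 1
g(7) = mex{0} = 1
g(8) = mex{0} = 1
So g(8) = 1.
Build the Grundy sequence for row C with g(k) = mex{g(k−s) : s ∈ {4, 6}, s ≤ k}:
k:     0  1  2  3  4  5  6  7  8
g(k):  0  0  0  0  1  1  1  1  2
So g(8) = 2.
The value of a disjunctive sum is the nim-sum of the parts.
Combined value = 2 XOR 1 XOR 2 = 1.

1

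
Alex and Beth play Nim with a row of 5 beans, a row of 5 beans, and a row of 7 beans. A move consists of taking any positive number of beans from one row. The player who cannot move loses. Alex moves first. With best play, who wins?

Compute the nim-sum pairwise:
5 XOR 5 = 0
0 XOR 7 = 7
The nim-sum is 7 ≠ 0, so this is an N-position: the player to move can win; Alex has a winning move.

Alex wins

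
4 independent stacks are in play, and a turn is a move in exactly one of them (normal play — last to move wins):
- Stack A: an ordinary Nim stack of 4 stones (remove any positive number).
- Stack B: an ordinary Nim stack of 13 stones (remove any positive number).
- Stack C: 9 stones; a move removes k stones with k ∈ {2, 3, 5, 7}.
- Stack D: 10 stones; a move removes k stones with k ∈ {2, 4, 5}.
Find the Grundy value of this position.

Stack A is a plain Nim stack of size 4, so its Grundy value is 4.
Stack B is a plain Nim stack of size 13, so its Grundy value is 13.
Build the Grundy sequence for stack C with g(k) = mex{g(k−s) : s ∈ {2, 3, 5, 7}, s ≤ k}:
g(0) = mex{} = 0
g(1) = mex{} = 0
g(2) = mex{0} = 1
g(3) = mex{0} = 1
g(4) = mex{0,1} = 2
g(5) = mex{0,1} = 2
g(6) = mex{0,1,2} = 3
g(7) = mex{0,1,2} = 3
g(8) = mex{0,1,2,3} = 4
g(9) = mex{1,2,3} = 0
So g(9) = 0.
Grundy values for stack D (subtraction set {2, 4, 5}):
g(0) = mex{} = 0
g(1) = mex{} = 0
g(2) = mex{0} = 1
g(3) = mex{0} = 1
g(4) = mex{0,1} = 2
g(5) = mex{0,1} = 2
g(6) = mex{0,1,2} = 3
g(7) = mex{1,2} = 0
g(8) = mex{1,2,3} = 0
g(9) = mex{0,2} = 1
g(10) = mex{0,2,3} = 1
So g(10) = 1.
By the Sprague-Grundy theorem, the Grundy value of a sum of independent games is the XOR of the component values.
Combined value = 4 ⊕ 13 ⊕ 0 ⊕ 1 = 8.

8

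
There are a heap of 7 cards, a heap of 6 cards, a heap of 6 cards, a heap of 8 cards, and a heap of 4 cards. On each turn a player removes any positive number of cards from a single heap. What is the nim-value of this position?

Bitwise XOR of the heap sizes:
  0111  (7)
  0110  (6)
  0110  (6)
  1000  (8)
  0100  (4)
  ----
  1011  (11)

11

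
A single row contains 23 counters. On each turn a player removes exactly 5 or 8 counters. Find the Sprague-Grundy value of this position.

2

Grundy values for subtraction set {5, 8}:
k:     0  1  2  3  4  5  6  7  8  9 10 11 12 13 14 15 16 17 18 19 20 21 22 23
g(k):  0  0  0  0  0  1  1  1  1  1  2  2  2  0  0  0  0  0  1  1  1  1  1  2
So g(23) = 2.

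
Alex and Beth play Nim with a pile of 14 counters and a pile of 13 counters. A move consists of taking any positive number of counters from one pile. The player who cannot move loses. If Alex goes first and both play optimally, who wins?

Compute the nim-sum pairwise:
14 ⊕ 13 = 3
The nim-sum is 3 ≠ 0, so this is an N-position: the player to move can win; Alex has a winning move.

Alex wins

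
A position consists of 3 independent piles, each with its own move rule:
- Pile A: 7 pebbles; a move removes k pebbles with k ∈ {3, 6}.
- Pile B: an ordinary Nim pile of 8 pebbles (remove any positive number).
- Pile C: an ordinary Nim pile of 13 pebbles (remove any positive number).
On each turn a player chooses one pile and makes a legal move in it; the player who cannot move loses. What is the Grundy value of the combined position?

7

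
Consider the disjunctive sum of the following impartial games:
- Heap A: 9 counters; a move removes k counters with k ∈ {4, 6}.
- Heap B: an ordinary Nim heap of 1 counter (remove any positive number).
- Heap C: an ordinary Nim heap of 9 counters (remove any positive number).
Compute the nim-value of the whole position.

Grundy values for heap A (subtraction set {4, 6}):
k:     0  1  2  3  4  5  6  7  8  9
g(k):  0  0  0  0  1  1  1  1  2  2
So g(9) = 2.
Heap B is a plain Nim heap of size 1, so its Grundy value is 1.
Heap C is a plain Nim heap of size 9, so its Grundy value is 9.
By the Sprague-Grundy theorem, the Grundy value of a sum of independent games is the XOR of the component values.
Combined value = 2 XOR 1 XOR 9 = 10.

10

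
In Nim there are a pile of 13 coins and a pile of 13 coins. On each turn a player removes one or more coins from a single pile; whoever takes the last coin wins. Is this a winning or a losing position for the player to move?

Losing position

Nim-sum: 13 ^ 13 = 0.
The nim-sum is 0, so this is a P-position: the player to move is in a losing position under optimal play.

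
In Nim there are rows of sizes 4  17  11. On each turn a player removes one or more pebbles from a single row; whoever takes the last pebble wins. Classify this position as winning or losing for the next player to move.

Winning position

Nim-sum: 4 ⊕ 17 ⊕ 11 = 30.
The nim-sum is 30 ≠ 0, so this is an N-position: the player to move can win.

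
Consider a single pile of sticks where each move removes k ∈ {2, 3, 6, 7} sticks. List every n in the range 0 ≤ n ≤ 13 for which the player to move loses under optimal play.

Grundy values for subtraction set {2, 3, 6, 7}:
k:     0  1  2  3  4  5  6  7  8  9 10 11 12 13
g(k):  0  0  1  1  2  0  3  1  2  0  0  1  1  2
The P-positions (g = 0) in 0..13 are 0, 1, 5, 9, 10.

0, 1, 5, 9, 10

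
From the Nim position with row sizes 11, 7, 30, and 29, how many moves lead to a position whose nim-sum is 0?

3

Compute the nim-sum pairwise:
11 ^ 7 = 12
12 ^ 30 = 18
18 ^ 29 = 15
The overall nim-sum is X = 15. A row of size p has a winning move iff p XOR X < p (reduce it to p XOR X).
  11: 11 XOR 15 = 4 < 11 — winning move (to 4).
  7: 7 XOR 15 = 8 ≥ 7 — no move.
  30: 30 XOR 15 = 17 < 30 — winning move (to 17).
  29: 29 XOR 15 = 18 < 29 — winning move (to 18).
That gives 3 winning moves.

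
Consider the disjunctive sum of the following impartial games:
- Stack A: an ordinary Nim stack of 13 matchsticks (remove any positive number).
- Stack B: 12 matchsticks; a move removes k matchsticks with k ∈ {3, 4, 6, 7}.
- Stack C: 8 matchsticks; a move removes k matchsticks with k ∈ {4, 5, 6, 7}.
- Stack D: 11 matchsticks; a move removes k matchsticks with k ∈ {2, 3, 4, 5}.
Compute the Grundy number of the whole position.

Stack A is a plain Nim stack of size 13, so its Grundy value is 13.
Build the Grundy sequence for stack B with g(k) = mex{g(k−s) : s ∈ {3, 4, 6, 7}, s ≤ k}:
g(0) = mex{} = 0
g(1) = mex{} = 0
g(2) = mex{} = 0
g(3) = mex{0} = 1
g(4) = mex{0} = 1
g(5) = mex{0} = 1
g(6) = mex{0,1} = 2
g(7) = mex{0,1} = 2
g(8) = mex{0,1} = 2
g(9) = mex{0,1,2} = 3
g(10) = mex{1,2} = 0
g(11) = mex{1,2} = 0
g(12) = mex{1,2,3} = 0
So g(12) = 0.
For stack C, compute g(0), g(1), … with moves {4, 5, 6, 7}:
k:     0  1  2  3  4  5  6  7  8
g(k):  0  0  0  0  1  1  1  1  2
So g(8) = 2.
Grundy values for stack D (subtraction set {2, 3, 4, 5}):
g(0) = mex{} = 0
g(1) = mex{} = 0
g(2) = mex{0} = 1
g(3) = mex{0} = 1
g(4) = mex{0,1} = 2
g(5) = mex{0,1} = 2
g(6) = mex{0,1,2} = 3
g(7) = mex{1,2} = 0
g(8) = mex{1,2,3} = 0
g(9) = mex{0,2,3} = 1
g(10) = mex{0,2,3} = 1
g(11) = mex{0,1,3} = 2
So g(11) = 2.
By the Sprague-Grundy theorem, the Grundy value of a sum of independent games is the XOR of the component values.
Combined value = 13 XOR 0 XOR 2 XOR 2 = 13.

13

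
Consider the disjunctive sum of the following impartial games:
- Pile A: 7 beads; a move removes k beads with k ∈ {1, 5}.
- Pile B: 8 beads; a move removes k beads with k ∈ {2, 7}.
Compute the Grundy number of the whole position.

For pile A, compute g(0), g(1), … with moves {1, 5}:
k:     0  1  2  3  4  5  6  7
g(k):  0  1  0  1  0  1  0  1
So g(7) = 1.
Grundy values for pile B (subtraction set {2, 7}):
g(0) = mex{} = 0
g(1) = mex{} = 0
g(2) = mex{0} = 1
g(3) = mex{0} = 1
g(4) = mex{1} = 0
g(5) = mex{1} = 0
g(6) = mex{0} = 1
g(7) = mex{0} = 1
g(8) = mex{0,1} = 2
So g(8) = 2.
The value of a disjunctive sum is the nim-sum of the parts.
Combined value = 1 ⊕ 2 = 3.

3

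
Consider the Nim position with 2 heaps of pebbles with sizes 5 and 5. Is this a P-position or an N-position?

Nim-sum: 5 ^ 5 = 0.
The nim-sum is 0, so this is a P-position: the player to move is in a losing position under optimal play.

P-position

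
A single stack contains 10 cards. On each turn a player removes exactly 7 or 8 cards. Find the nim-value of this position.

1

Grundy values for subtraction set {7, 8}:
k:     0  1  2  3  4  5  6  7  8  9 10
g(k):  0  0  0  0  0  0  0  1  1  1  1
So g(10) = 1.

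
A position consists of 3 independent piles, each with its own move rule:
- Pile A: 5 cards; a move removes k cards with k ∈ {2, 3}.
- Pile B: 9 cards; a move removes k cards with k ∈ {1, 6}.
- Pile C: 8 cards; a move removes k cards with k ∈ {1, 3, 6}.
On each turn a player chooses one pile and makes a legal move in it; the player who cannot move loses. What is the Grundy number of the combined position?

2

Build the Grundy sequence for pile A with g(k) = mex{g(k−s) : s ∈ {2, 3}, s ≤ k}:
k:     0  1  2  3  4  5
g(k):  0  0  1  1  2  0
So g(5) = 0.
Grundy values for pile B (subtraction set {1, 6}):
k:     0  1  2  3  4  5  6  7  8  9
g(k):  0  1  0  1  0  1  2  0  1  0
So g(9) = 0.
Build the Grundy sequence for pile C with g(k) = mex{g(k−s) : s ∈ {1, 3, 6}, s ≤ k}:
g(0) = mex{} = 0
g(1) = mex{0} = 1
g(2) = mex{1} = 0
g(3) = mex{0} = 1
g(4) = mex{1} = 0
g(5) = mex{0} = 1
g(6) = mex{0,1} = 2
g(7) = mex{0,1,2} = 3
g(8) = mex{0,1,3} = 2
So g(8) = 2.
The value of a disjunctive sum is the nim-sum of the parts.
Combined value = 0 ⊕ 0 ⊕ 2 = 2.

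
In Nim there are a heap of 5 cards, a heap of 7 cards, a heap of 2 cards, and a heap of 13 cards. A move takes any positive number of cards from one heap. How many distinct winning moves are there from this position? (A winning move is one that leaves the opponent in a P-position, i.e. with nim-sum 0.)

Nim-sum: 5 XOR 7 XOR 2 XOR 13 = 13.
The overall nim-sum is X = 13. A heap of size p has a winning move iff p XOR X < p (reduce it to p XOR X).
  5: 5 XOR 13 = 8 ≥ 5 — no move.
  7: 7 XOR 13 = 10 ≥ 7 — no move.
  2: 2 XOR 13 = 15 ≥ 2 — no move.
  13: 13 XOR 13 = 0 < 13 — winning move (to 0).
That gives 1 winning move.

1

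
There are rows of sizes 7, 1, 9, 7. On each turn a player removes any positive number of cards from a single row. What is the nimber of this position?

Compute the nim-sum pairwise:
7 XOR 1 = 6
6 XOR 9 = 15
15 XOR 7 = 8

8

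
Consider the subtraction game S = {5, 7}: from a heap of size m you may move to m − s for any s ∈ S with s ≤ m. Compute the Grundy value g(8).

1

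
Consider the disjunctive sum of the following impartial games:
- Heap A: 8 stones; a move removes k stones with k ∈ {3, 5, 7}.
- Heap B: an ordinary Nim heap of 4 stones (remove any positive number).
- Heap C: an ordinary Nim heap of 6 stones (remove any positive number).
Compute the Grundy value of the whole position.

Build the Grundy sequence for heap A with g(k) = mex{g(k−s) : s ∈ {3, 5, 7}, s ≤ k}:
k:     0  1  2  3  4  5  6  7  8
g(k):  0  0  0  1  1  1  2  2  2
So g(8) = 2.
Heap B is a plain Nim heap of size 4, so its Grundy value is 4.
Heap C is a plain Nim heap of size 6, so its Grundy value is 6.
The value of a disjunctive sum is the nim-sum of the parts.
Combined value = 2 ⊕ 4 ⊕ 6 = 0.

0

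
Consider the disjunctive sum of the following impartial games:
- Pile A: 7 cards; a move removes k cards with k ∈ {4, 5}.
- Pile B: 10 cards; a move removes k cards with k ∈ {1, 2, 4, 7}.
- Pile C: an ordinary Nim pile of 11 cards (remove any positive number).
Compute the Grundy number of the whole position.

11

For pile A, compute g(0), g(1), … with moves {4, 5}:
g(0) = mex{} = 0
g(1) = mex{} = 0
g(2) = mex{} = 0
g(3) = mex{} = 0
g(4) = mex{0} = 1
g(5) = mex{0} = 1
g(6) = mex{0} = 1
g(7) = mex{0} = 1
So g(7) = 1.
Build the Grundy sequence for pile B with g(k) = mex{g(k−s) : s ∈ {1, 2, 4, 7}, s ≤ k}:
k:     0  1  2  3  4  5  6  7  8  9 10
g(k):  0  1  2  0  1  2  0  1  2  0  1
So g(10) = 1.
Pile C is a plain Nim pile of size 11, so its Grundy value is 11.
By the Sprague-Grundy theorem, the Grundy value of a sum of independent games is the XOR of the component values.
Combined value = 1 XOR 1 XOR 11 = 11.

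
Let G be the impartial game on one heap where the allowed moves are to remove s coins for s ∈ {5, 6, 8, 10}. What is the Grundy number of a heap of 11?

2

Compute g(0), g(1), … for moves {5, 6, 8, 10}:
g(0) = mex{} = 0
g(1) = mex{} = 0
g(2) = mex{} = 0
g(3) = mex{} = 0
g(4) = mex{} = 0
g(5) = mex{0} = 1
g(6) = mex{0} = 1
g(7) = mex{0} = 1
g(8) = mex{0} = 1
g(9) = mex{0} = 1
g(10) = mex{0,1} = 2
g(11) = mex{0,1} = 2
So g(11) = 2.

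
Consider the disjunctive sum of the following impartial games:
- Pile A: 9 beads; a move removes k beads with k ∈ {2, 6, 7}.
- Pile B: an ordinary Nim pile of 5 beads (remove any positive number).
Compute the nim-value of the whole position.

Build the Grundy sequence for pile A with g(k) = mex{g(k−s) : s ∈ {2, 6, 7}, s ≤ k}:
g(0) = mex{} = 0
g(1) = mex{} = 0
g(2) = mex{0} = 1
g(3) = mex{0} = 1
g(4) = mex{1} = 0
g(5) = mex{1} = 0
g(6) = mex{0} = 1
g(7) = mex{0} = 1
g(8) = mex{0,1} = 2
g(9) = mex{1} = 0
So g(9) = 0.
Pile B is a plain Nim pile of size 5, so its Grundy value is 5.
The value of a disjunctive sum is the nim-sum of the parts.
Combined value = 0 XOR 5 = 5.

5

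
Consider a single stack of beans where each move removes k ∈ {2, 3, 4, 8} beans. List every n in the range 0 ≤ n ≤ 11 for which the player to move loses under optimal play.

0, 1, 6, 7

Build the Grundy sequence with g(k) = mex{g(k−s) : s ∈ {2, 3, 4, 8}, s ≤ k}:
g(0) = mex{} = 0
g(1) = mex{} = 0
g(2) = mex{0} = 1
g(3) = mex{0} = 1
g(4) = mex{0,1} = 2
g(5) = mex{0,1} = 2
g(6) = mex{1,2} = 0
g(7) = mex{1,2} = 0
g(8) = mex{0,2} = 1
g(9) = mex{0,2} = 1
g(10) = mex{0,1} = 2
g(11) = mex{0,1} = 2
The P-positions (g = 0) in 0..11 are 0, 1, 6, 7.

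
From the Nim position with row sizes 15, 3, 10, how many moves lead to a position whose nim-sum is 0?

1

Compute the nim-sum pairwise:
15 ⊕ 3 = 12
12 ⊕ 10 = 6
The overall nim-sum is X = 6. A row of size p has a winning move iff p XOR X < p (reduce it to p XOR X).
  15: 15 XOR 6 = 9 < 15 — winning move (to 9).
  3: 3 XOR 6 = 5 ≥ 3 — no move.
  10: 10 XOR 6 = 12 ≥ 10 — no move.
That gives 1 winning move.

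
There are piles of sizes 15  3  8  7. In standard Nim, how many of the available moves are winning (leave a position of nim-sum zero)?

3

Compute the nim-sum pairwise:
15 XOR 3 = 12
12 XOR 8 = 4
4 XOR 7 = 3
The overall nim-sum is X = 3. A pile of size p has a winning move iff p XOR X < p (reduce it to p XOR X).
  15: 15 XOR 3 = 12 < 15 — winning move (to 12).
  3: 3 XOR 3 = 0 < 3 — winning move (to 0).
  8: 8 XOR 3 = 11 ≥ 8 — no move.
  7: 7 XOR 3 = 4 < 7 — winning move (to 4).
That gives 3 winning moves.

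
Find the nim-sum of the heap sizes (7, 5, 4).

6

Nim-sum: 7 XOR 5 XOR 4 = 6.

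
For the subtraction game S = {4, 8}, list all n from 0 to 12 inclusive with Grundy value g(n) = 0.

Build the Grundy sequence with g(k) = mex{g(k−s) : s ∈ {4, 8}, s ≤ k}:
k:     0  1  2  3  4  5  6  7  8  9 10 11 12
g(k):  0  0  0  0  1  1  1  1  2  2  2  2  0
The P-positions (g = 0) in 0..12 are 0, 1, 2, 3, 12.

0, 1, 2, 3, 12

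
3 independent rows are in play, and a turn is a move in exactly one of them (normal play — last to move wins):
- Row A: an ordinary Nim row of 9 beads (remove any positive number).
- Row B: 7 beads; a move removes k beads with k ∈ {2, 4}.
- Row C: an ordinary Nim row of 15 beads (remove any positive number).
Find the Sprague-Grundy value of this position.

6

Row A is a plain Nim row of size 9, so its Grundy value is 9.
Build the Grundy sequence for row B with g(k) = mex{g(k−s) : s ∈ {2, 4}, s ≤ k}:
g(0) = mex{} = 0
g(1) = mex{} = 0
g(2) = mex{0} = 1
g(3) = mex{0} = 1
g(4) = mex{0,1} = 2
g(5) = mex{0,1} = 2
g(6) = mex{1,2} = 0
g(7) = mex{1,2} = 0
So g(7) = 0.
Row C is a plain Nim row of size 15, so its Grundy value is 15.
The value of a disjunctive sum is the nim-sum of the parts.
Combined value = 9 XOR 0 XOR 15 = 6.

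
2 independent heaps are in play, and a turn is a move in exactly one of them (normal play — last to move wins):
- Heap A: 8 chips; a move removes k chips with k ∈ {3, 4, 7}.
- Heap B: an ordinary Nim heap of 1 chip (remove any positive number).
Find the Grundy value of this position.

3

For heap A, compute g(0), g(1), … with moves {3, 4, 7}:
g(0) = mex{} = 0
g(1) = mex{} = 0
g(2) = mex{} = 0
g(3) = mex{0} = 1
g(4) = mex{0} = 1
g(5) = mex{0} = 1
g(6) = mex{0,1} = 2
g(7) = mex{0,1} = 2
g(8) = mex{0,1} = 2
So g(8) = 2.
Heap B is a plain Nim heap of size 1, so its Grundy value is 1.
The value of a disjunctive sum is the nim-sum of the parts.
Combined value = 2 XOR 1 = 3.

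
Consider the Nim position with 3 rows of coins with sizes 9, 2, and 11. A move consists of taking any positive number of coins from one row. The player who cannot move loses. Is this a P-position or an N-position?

P-position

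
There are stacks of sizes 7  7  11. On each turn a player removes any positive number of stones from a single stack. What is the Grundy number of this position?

11

Nim-sum: 7 ^ 7 ^ 11 = 11.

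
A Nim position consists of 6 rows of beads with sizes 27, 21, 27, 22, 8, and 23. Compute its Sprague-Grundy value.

Write each in binary and XOR column by column:
  11011  (27)
  10101  (21)
  11011  (27)
  10110  (22)
  01000  (8)
  10111  (23)
  -----
  11100  (28)

28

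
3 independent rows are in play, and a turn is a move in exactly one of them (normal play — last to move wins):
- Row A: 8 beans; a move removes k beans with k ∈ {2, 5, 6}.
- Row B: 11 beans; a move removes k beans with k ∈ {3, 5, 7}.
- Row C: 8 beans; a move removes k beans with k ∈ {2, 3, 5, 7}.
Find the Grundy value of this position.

4

Grundy values for row A (subtraction set {2, 5, 6}):
g(0) = mex{} = 0
g(1) = mex{} = 0
g(2) = mex{0} = 1
g(3) = mex{0} = 1
g(4) = mex{1} = 0
g(5) = mex{0,1} = 2
g(6) = mex{0} = 1
g(7) = mex{0,1,2} = 3
g(8) = mex{1} = 0
So g(8) = 0.
Grundy values for row B (subtraction set {3, 5, 7}):
g(0) = mex{} = 0
g(1) = mex{} = 0
g(2) = mex{} = 0
g(3) = mex{0} = 1
g(4) = mex{0} = 1
g(5) = mex{0} = 1
g(6) = mex{0,1} = 2
g(7) = mex{0,1} = 2
g(8) = mex{0,1} = 2
g(9) = mex{0,1,2} = 3
g(10) = mex{1,2} = 0
g(11) = mex{1,2} = 0
So g(11) = 0.
Build the Grundy sequence for row C with g(k) = mex{g(k−s) : s ∈ {2, 3, 5, 7}, s ≤ k}:
g(0) = mex{} = 0
g(1) = mex{} = 0
g(2) = mex{0} = 1
g(3) = mex{0} = 1
g(4) = mex{0,1} = 2
g(5) = mex{0,1} = 2
g(6) = mex{0,1,2} = 3
g(7) = mex{0,1,2} = 3
g(8) = mex{0,1,2,3} = 4
So g(8) = 4.
By the Sprague-Grundy theorem, the Grundy value of a sum of independent games is the XOR of the component values.
Combined value = 0 XOR 0 XOR 4 = 4.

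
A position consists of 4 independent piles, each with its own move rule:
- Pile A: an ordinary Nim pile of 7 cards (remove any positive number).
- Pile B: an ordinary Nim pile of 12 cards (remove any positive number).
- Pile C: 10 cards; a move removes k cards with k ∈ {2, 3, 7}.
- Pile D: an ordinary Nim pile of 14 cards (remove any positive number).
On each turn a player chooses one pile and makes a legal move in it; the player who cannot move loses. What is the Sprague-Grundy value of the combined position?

5

Pile A is a plain Nim pile of size 7, so its Grundy value is 7.
Pile B is a plain Nim pile of size 12, so its Grundy value is 12.
Grundy values for pile C (subtraction set {2, 3, 7}):
k:     0  1  2  3  4  5  6  7  8  9 10
g(k):  0  0  1  1  2  0  0  1  1  2  0
So g(10) = 0.
Pile D is a plain Nim pile of size 14, so its Grundy value is 14.
The value of a disjunctive sum is the nim-sum of the parts.
Combined value = 7 ⊕ 12 ⊕ 0 ⊕ 14 = 5.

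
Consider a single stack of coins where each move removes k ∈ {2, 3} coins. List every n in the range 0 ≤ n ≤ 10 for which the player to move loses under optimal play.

0, 1, 5, 6, 10

Compute g(0), g(1), … for moves {2, 3}:
k:     0  1  2  3  4  5  6  7  8  9 10
g(k):  0  0  1  1  2  0  0  1  1  2  0
The P-positions (g = 0) in 0..10 are 0, 1, 5, 6, 10.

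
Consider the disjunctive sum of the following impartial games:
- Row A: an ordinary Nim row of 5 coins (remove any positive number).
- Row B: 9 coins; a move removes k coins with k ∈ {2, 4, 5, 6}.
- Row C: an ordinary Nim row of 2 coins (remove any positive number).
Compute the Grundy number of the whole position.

Row A is a plain Nim row of size 5, so its Grundy value is 5.
Grundy values for row B (subtraction set {2, 4, 5, 6}):
g(0) = mex{} = 0
g(1) = mex{} = 0
g(2) = mex{0} = 1
g(3) = mex{0} = 1
g(4) = mex{0,1} = 2
g(5) = mex{0,1} = 2
g(6) = mex{0,1,2} = 3
g(7) = mex{0,1,2} = 3
g(8) = mex{1,2,3} = 0
g(9) = mex{1,2,3} = 0
So g(9) = 0.
Row C is a plain Nim row of size 2, so its Grundy value is 2.
By the Sprague-Grundy theorem, the Grundy value of a sum of independent games is the XOR of the component values.
Combined value = 5 ⊕ 0 ⊕ 2 = 7.

7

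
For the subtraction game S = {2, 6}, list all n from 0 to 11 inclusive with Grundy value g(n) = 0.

0, 1, 4, 5, 8, 9

Grundy values for subtraction set {2, 6}:
k:     0  1  2  3  4  5  6  7  8  9 10 11
g(k):  0  0  1  1  0  0  1  1  0  0  1  1
The P-positions (g = 0) in 0..11 are 0, 1, 4, 5, 8, 9.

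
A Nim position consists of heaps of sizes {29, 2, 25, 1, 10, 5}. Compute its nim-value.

8

Nim-sum: 29 ⊕ 2 ⊕ 25 ⊕ 1 ⊕ 10 ⊕ 5 = 8.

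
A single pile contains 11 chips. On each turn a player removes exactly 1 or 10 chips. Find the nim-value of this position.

0

Build the Grundy sequence with g(k) = mex{g(k−s) : s ∈ {1, 10}, s ≤ k}:
g(0) = mex{} = 0
g(1) = mex{0} = 1
g(2) = mex{1} = 0
g(3) = mex{0} = 1
g(4) = mex{1} = 0
g(5) = mex{0} = 1
g(6) = mex{1} = 0
g(7) = mex{0} = 1
g(8) = mex{1} = 0
g(9) = mex{0} = 1
g(10) = mex{0,1} = 2
g(11) = mex{1,2} = 0
So g(11) = 0.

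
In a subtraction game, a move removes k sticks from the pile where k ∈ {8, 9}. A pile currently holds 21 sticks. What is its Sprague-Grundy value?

0

Build the Grundy sequence with g(k) = mex{g(k−s) : s ∈ {8, 9}, s ≤ k}:
k:     0  1  2  3  4  5  6  7  8  9 10 11 12 13 14 15 16 17 18 19 20 21
g(k):  0  0  0  0  0  0  0  0  1  1  1  1  1  1  1  1  2  0  0  0  0  0
So g(21) = 0.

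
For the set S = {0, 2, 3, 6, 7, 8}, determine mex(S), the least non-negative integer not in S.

1

0 is in the set but 1 is not, so the mex is 1.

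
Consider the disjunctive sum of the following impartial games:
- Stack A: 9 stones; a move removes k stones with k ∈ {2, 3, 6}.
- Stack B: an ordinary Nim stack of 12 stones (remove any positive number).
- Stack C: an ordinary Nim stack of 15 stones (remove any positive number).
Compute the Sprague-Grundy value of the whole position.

For stack A, compute g(0), g(1), … with moves {2, 3, 6}:
k:     0  1  2  3  4  5  6  7  8  9
g(k):  0  0  1  1  2  0  3  1  2  0
So g(9) = 0.
Stack B is a plain Nim stack of size 12, so its Grundy value is 12.
Stack C is a plain Nim stack of size 15, so its Grundy value is 15.
The value of a disjunctive sum is the nim-sum of the parts.
Combined value = 0 XOR 12 XOR 15 = 3.

3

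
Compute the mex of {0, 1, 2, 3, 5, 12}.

4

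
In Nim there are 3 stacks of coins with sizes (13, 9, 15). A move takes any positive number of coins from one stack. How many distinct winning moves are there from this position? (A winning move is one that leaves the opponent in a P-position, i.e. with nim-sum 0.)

3

Bitwise XOR of the heap sizes:
  1101  (13)
  1001  (9)
  1111  (15)
  ----
  1011  (11)
The overall nim-sum is X = 11. A stack of size p has a winning move iff p XOR X < p (reduce it to p XOR X).
  13: 13 XOR 11 = 6 < 13 — winning move (to 6).
  9: 9 XOR 11 = 2 < 9 — winning move (to 2).
  15: 15 XOR 11 = 4 < 15 — winning move (to 4).
That gives 3 winning moves.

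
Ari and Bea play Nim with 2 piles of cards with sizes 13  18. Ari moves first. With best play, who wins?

Compute the nim-sum pairwise:
13 XOR 18 = 31
The nim-sum is 31 ≠ 0, so this is an N-position: the player to move can win; Ari has a winning move.

Ari wins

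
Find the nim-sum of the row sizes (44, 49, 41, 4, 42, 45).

Nim-sum: 44 ^ 49 ^ 41 ^ 4 ^ 42 ^ 45 = 55.

55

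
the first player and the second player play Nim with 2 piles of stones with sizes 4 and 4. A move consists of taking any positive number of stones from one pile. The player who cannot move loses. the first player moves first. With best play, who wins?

the second player wins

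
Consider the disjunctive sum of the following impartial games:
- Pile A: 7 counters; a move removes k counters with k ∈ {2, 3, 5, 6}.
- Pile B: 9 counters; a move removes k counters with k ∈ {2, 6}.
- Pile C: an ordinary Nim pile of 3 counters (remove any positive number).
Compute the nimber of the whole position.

0

Grundy values for pile A (subtraction set {2, 3, 5, 6}):
g(0) = mex{} = 0
g(1) = mex{} = 0
g(2) = mex{0} = 1
g(3) = mex{0} = 1
g(4) = mex{0,1} = 2
g(5) = mex{0,1} = 2
g(6) = mex{0,1,2} = 3
g(7) = mex{0,1,2} = 3
So g(7) = 3.
Grundy values for pile B (subtraction set {2, 6}):
g(0) = mex{} = 0
g(1) = mex{} = 0
g(2) = mex{0} = 1
g(3) = mex{0} = 1
g(4) = mex{1} = 0
g(5) = mex{1} = 0
g(6) = mex{0} = 1
g(7) = mex{0} = 1
g(8) = mex{1} = 0
g(9) = mex{1} = 0
So g(9) = 0.
Pile C is a plain Nim pile of size 3, so its Grundy value is 3.
By the Sprague-Grundy theorem, the Grundy value of a sum of independent games is the XOR of the component values.
Combined value = 3 XOR 0 XOR 3 = 0.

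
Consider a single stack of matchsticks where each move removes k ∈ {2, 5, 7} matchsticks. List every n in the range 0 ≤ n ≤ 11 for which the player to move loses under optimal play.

Grundy values for subtraction set {2, 5, 7}:
k:     0  1  2  3  4  5  6  7  8  9 10 11
g(k):  0  0  1  1  0  2  1  3  2  2  0  3
The P-positions (g = 0) in 0..11 are 0, 1, 4, 10.

0, 1, 4, 10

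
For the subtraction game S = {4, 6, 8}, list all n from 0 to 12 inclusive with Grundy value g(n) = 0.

0, 1, 2, 3, 12

Grundy values for subtraction set {4, 6, 8}:
k:     0  1  2  3  4  5  6  7  8  9 10 11 12
g(k):  0  0  0  0  1  1  1  1  2  2  2  2  0
The P-positions (g = 0) in 0..12 are 0, 1, 2, 3, 12.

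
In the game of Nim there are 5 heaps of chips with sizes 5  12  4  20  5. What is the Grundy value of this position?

Nim-sum: 5 ^ 12 ^ 4 ^ 20 ^ 5 = 28.

28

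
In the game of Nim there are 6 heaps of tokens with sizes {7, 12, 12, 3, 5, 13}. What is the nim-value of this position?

Bitwise XOR of the heap sizes:
  0111  (7)
  1100  (12)
  1100  (12)
  0011  (3)
  0101  (5)
  1101  (13)
  ----
  1100  (12)

12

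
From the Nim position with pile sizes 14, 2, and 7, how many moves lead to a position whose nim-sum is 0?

1

Nim-sum: 14 ^ 2 ^ 7 = 11.
The overall nim-sum is X = 11. A pile of size p has a winning move iff p XOR X < p (reduce it to p XOR X).
  14: 14 XOR 11 = 5 < 14 — winning move (to 5).
  2: 2 XOR 11 = 9 ≥ 2 — no move.
  7: 7 XOR 11 = 12 ≥ 7 — no move.
That gives 1 winning move.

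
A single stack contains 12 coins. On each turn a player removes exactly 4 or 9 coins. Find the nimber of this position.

1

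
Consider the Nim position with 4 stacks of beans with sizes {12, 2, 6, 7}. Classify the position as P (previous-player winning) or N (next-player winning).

N-position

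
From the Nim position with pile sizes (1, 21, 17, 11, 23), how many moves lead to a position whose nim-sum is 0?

3

Compute the nim-sum pairwise:
1 XOR 21 = 20
20 XOR 17 = 5
5 XOR 11 = 14
14 XOR 23 = 25
The overall nim-sum is X = 25. A pile of size p has a winning move iff p XOR X < p (reduce it to p XOR X).
  1: 1 XOR 25 = 24 ≥ 1 — no move.
  21: 21 XOR 25 = 12 < 21 — winning move (to 12).
  17: 17 XOR 25 = 8 < 17 — winning move (to 8).
  11: 11 XOR 25 = 18 ≥ 11 — no move.
  23: 23 XOR 25 = 14 < 23 — winning move (to 14).
That gives 3 winning moves.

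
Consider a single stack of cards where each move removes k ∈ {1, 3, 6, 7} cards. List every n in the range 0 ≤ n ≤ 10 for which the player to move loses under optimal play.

0, 2, 4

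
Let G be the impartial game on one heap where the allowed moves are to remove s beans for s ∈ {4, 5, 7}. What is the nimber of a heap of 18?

1

Compute g(0), g(1), … for moves {4, 5, 7}:
k:     0  1  2  3  4  5  6  7  8  9 10 11 12 13 14 15 16 17 18
g(k):  0  0  0  0  1  1  1  1  2  2  2  0  0  0  0  1  1  1  1
So g(18) = 1.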